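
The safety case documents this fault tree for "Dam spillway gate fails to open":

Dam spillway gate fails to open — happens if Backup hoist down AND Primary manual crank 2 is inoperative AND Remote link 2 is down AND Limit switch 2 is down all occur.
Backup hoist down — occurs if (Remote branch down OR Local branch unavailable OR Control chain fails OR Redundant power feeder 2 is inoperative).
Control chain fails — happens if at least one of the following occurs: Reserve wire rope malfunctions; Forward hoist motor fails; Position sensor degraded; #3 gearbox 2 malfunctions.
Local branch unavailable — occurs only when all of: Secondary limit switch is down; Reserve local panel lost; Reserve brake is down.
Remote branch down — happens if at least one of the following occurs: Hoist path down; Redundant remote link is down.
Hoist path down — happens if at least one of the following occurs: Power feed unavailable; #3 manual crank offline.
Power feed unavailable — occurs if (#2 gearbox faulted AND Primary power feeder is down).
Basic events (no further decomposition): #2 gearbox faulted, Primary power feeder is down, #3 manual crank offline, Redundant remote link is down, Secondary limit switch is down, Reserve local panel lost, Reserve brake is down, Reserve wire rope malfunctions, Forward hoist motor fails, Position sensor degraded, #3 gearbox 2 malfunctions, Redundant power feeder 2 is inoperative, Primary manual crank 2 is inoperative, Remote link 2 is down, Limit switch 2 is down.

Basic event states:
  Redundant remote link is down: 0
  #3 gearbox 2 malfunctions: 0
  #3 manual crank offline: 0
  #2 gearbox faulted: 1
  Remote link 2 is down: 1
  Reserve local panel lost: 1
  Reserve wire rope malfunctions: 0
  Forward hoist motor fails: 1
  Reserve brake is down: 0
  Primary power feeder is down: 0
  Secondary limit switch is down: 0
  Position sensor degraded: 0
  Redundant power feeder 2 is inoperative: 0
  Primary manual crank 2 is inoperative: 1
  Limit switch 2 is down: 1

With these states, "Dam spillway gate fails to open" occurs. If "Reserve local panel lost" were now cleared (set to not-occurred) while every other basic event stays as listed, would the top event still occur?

Yes

Counterfactual: set "Reserve local panel lost" to not occurred.
Power feed unavailable [AND]: #2 gearbox faulted=occurs, Primary power feeder is down=not → not all inputs occur → does not occur.
Hoist path down [OR]: Power feed unavailable=not, #3 manual crank offline=not → no input occurs → does not occur.
Remote branch down [OR]: Hoist path down=not, Redundant remote link is down=not → no input occurs → does not occur.
Local branch unavailable [AND]: Secondary limit switch is down=not, Reserve local panel lost=not, Reserve brake is down=not → not all inputs occur → does not occur.
Control chain fails [OR]: Reserve wire rope malfunctions=not, Forward hoist motor fails=occurs, Position sensor degraded=not, #3 gearbox 2 malfunctions=not → at least one input occurs → occurs.
Backup hoist down [OR]: Remote branch down=not, Local branch unavailable=not, Control chain fails=occurs, Redundant power feeder 2 is inoperative=not → at least one input occurs → occurs.
Dam spillway gate fails to open [AND]: Backup hoist down=occurs, Primary manual crank 2 is inoperative=occurs, Remote link 2 is down=occurs, Limit switch 2 is down=occurs → all inputs occur → occurs.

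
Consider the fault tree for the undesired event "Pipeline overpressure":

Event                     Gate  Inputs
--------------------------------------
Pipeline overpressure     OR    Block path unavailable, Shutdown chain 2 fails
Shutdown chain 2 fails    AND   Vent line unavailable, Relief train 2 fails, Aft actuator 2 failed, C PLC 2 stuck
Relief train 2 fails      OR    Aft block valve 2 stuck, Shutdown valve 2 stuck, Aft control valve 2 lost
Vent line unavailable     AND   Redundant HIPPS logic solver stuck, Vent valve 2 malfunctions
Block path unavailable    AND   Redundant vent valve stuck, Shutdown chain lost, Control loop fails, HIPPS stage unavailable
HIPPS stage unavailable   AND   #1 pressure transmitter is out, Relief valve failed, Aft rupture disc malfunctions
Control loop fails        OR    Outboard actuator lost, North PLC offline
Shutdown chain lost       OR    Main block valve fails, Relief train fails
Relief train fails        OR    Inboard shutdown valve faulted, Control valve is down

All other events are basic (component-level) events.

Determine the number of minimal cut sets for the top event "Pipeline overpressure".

9

Relief train fails [OR]: union of children's cut sets → 2 cut set(s).
Shutdown chain lost [OR]: union of children's cut sets → 3 cut set(s).
Control loop fails [OR]: union of children's cut sets → 2 cut set(s).
HIPPS stage unavailable [AND]: one cut set from each child combined → 1 × 1 × 1 = 1 cut set(s).
Block path unavailable [AND]: one cut set from each child combined → 1 × 3 × 2 × 1 = 6 cut set(s).
Vent line unavailable [AND]: one cut set from each child combined → 1 × 1 = 1 cut set(s).
Relief train 2 fails [OR]: union of children's cut sets → 3 cut set(s).
Shutdown chain 2 fails [AND]: one cut set from each child combined → 1 × 3 × 1 × 1 = 3 cut set(s).
Pipeline overpressure [OR]: union of children's cut sets → 9 cut set(s).
Minimal cut sets: {#1 pressure transmitter is out, Aft rupture disc malfunctions, Main block valve fails, Outboard actuator lost, Redundant vent valve stuck, Relief valve failed}; {#1 pressure transmitter is out, Aft rupture disc malfunctions, Main block valve fails, North PLC offline, Redundant vent valve stuck, Relief valve failed}; {#1 pressure transmitter is out, Aft rupture disc malfunctions, Inboard shutdown valve faulted, Outboard actuator lost, Redundant vent valve stuck, Relief valve failed}; {#1 pressure transmitter is out, Aft rupture disc malfunctions, Inboard shutdown valve faulted, North PLC offline, Redundant vent valve stuck, Relief valve failed}; {#1 pressure transmitter is out, Aft rupture disc malfunctions, Control valve is down, Outboard actuator lost, Redundant vent valve stuck, Relief valve failed}; {#1 pressure transmitter is out, Aft rupture disc malfunctions, Control valve is down, North PLC offline, Redundant vent valve stuck, Relief valve failed}; {Aft actuator 2 failed, Aft block valve 2 stuck, C PLC 2 stuck, Redundant HIPPS logic solver stuck, Vent valve 2 malfunctions}; {Aft actuator 2 failed, C PLC 2 stuck, Redundant HIPPS logic solver stuck, Shutdown valve 2 stuck, Vent valve 2 malfunctions}; {Aft actuator 2 failed, Aft control valve 2 lost, C PLC 2 stuck, Redundant HIPPS logic solver stuck, Vent valve 2 malfunctions}.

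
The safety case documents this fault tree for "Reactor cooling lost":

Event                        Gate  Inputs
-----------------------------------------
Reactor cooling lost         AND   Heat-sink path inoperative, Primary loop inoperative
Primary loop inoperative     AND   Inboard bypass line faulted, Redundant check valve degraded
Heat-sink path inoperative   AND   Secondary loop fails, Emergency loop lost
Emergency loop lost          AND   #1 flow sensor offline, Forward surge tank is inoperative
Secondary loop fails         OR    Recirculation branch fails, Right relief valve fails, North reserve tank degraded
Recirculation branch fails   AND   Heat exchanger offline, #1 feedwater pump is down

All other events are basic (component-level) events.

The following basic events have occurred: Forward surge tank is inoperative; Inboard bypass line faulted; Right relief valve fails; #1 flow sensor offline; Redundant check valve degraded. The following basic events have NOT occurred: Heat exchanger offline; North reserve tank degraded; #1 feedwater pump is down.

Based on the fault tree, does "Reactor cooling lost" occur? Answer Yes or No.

Yes

Recirculation branch fails [AND]: Heat exchanger offline=not, #1 feedwater pump is down=not → not all inputs occur → does not occur.
Secondary loop fails [OR]: Recirculation branch fails=not, Right relief valve fails=occurs, North reserve tank degraded=not → at least one input occurs → occurs.
Emergency loop lost [AND]: #1 flow sensor offline=occurs, Forward surge tank is inoperative=occurs → all inputs occur → occurs.
Heat-sink path inoperative [AND]: Secondary loop fails=occurs, Emergency loop lost=occurs → all inputs occur → occurs.
Primary loop inoperative [AND]: Inboard bypass line faulted=occurs, Redundant check valve degraded=occurs → all inputs occur → occurs.
Reactor cooling lost [AND]: Heat-sink path inoperative=occurs, Primary loop inoperative=occurs → all inputs occur → occurs.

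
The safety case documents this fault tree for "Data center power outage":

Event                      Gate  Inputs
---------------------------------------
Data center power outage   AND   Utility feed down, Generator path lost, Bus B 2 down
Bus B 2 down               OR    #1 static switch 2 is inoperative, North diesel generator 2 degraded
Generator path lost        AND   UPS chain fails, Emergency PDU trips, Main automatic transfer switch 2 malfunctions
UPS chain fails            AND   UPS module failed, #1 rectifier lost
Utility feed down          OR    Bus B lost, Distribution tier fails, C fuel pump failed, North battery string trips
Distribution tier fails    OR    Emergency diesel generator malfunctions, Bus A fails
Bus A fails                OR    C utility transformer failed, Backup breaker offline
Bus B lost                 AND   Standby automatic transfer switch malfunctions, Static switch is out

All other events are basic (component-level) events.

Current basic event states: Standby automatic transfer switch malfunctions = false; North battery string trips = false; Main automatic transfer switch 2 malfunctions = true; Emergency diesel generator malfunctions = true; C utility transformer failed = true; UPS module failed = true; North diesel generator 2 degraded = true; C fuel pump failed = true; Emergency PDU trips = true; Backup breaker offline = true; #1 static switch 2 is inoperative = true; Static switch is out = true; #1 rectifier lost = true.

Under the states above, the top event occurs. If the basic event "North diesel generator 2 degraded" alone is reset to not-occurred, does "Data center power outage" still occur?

Yes

Counterfactual: set "North diesel generator 2 degraded" to not occurred.
Bus B lost [AND]: Standby automatic transfer switch malfunctions=not, Static switch is out=occurs → not all inputs occur → does not occur.
Bus A fails [OR]: C utility transformer failed=occurs, Backup breaker offline=occurs → at least one input occurs → occurs.
Distribution tier fails [OR]: Emergency diesel generator malfunctions=occurs, Bus A fails=occurs → at least one input occurs → occurs.
Utility feed down [OR]: Bus B lost=not, Distribution tier fails=occurs, C fuel pump failed=occurs, North battery string trips=not → at least one input occurs → occurs.
UPS chain fails [AND]: UPS module failed=occurs, #1 rectifier lost=occurs → all inputs occur → occurs.
Generator path lost [AND]: UPS chain fails=occurs, Emergency PDU trips=occurs, Main automatic transfer switch 2 malfunctions=occurs → all inputs occur → occurs.
Bus B 2 down [OR]: #1 static switch 2 is inoperative=occurs, North diesel generator 2 degraded=not → at least one input occurs → occurs.
Data center power outage [AND]: Utility feed down=occurs, Generator path lost=occurs, Bus B 2 down=occurs → all inputs occur → occurs.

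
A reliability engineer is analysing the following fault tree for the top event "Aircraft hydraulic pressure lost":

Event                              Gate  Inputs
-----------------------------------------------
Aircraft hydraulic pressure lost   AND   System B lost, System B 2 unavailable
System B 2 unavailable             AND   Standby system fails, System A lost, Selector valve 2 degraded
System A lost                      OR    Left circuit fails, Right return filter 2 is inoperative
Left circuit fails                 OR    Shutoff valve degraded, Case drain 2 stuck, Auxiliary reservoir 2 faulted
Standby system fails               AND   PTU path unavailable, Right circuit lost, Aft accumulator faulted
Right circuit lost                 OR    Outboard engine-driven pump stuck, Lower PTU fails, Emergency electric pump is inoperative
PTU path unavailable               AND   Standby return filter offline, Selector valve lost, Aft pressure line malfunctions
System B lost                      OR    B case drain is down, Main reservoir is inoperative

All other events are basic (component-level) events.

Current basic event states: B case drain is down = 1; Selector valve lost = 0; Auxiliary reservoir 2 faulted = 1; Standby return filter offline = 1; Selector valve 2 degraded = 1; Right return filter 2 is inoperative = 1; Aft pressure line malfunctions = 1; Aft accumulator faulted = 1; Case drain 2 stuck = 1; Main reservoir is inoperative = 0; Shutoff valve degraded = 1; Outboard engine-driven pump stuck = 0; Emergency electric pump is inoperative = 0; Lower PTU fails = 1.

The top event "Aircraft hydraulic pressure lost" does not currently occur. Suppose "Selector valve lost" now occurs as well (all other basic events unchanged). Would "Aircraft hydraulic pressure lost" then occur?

Counterfactual: set "Selector valve lost" to occurred.
System B lost [OR]: B case drain is down=occurs, Main reservoir is inoperative=not → at least one input occurs → occurs.
PTU path unavailable [AND]: Standby return filter offline=occurs, Selector valve lost=occurs, Aft pressure line malfunctions=occurs → all inputs occur → occurs.
Right circuit lost [OR]: Outboard engine-driven pump stuck=not, Lower PTU fails=occurs, Emergency electric pump is inoperative=not → at least one input occurs → occurs.
Standby system fails [AND]: PTU path unavailable=occurs, Right circuit lost=occurs, Aft accumulator faulted=occurs → all inputs occur → occurs.
Left circuit fails [OR]: Shutoff valve degraded=occurs, Case drain 2 stuck=occurs, Auxiliary reservoir 2 faulted=occurs → at least one input occurs → occurs.
System A lost [OR]: Left circuit fails=occurs, Right return filter 2 is inoperative=occurs → at least one input occurs → occurs.
System B 2 unavailable [AND]: Standby system fails=occurs, System A lost=occurs, Selector valve 2 degraded=occurs → all inputs occur → occurs.
Aircraft hydraulic pressure lost [AND]: System B lost=occurs, System B 2 unavailable=occurs → all inputs occur → occurs.

Yes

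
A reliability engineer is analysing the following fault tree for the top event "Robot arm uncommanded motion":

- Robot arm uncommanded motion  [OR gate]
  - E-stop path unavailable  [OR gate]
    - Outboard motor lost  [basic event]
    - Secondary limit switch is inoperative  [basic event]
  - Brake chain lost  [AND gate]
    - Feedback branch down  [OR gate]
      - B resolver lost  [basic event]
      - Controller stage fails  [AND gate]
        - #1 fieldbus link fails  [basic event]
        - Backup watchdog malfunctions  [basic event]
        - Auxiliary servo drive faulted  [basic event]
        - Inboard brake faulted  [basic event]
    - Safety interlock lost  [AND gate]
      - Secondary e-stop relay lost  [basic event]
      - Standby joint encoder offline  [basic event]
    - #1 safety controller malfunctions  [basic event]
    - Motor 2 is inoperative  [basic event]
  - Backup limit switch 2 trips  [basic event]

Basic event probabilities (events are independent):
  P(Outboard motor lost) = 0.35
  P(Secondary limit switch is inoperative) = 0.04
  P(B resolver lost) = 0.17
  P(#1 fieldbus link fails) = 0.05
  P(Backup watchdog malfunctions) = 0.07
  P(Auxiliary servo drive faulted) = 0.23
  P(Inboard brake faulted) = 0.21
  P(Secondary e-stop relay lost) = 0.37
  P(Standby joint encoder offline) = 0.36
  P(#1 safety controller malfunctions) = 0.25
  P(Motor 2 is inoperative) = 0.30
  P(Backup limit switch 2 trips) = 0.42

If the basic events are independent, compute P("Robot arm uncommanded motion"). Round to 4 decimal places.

P(E-stop path unavailable) [OR] = 1 − (1−0.35) × (1−0.04) = 0.376000
P(Controller stage fails) [AND] = 0.05 × 0.07 × 0.23 × 0.21 = 0.000169
P(Feedback branch down) [OR] = 1 − (1−0.17) × (1−0.000169) = 0.170140
P(Safety interlock lost) [AND] = 0.37 × 0.36 = 0.133200
P(Brake chain lost) [AND] = 0.170140 × 0.133200 × 0.25 × 0.30 = 0.001700
P(Robot arm uncommanded motion) [OR] = 1 − (1−0.376000) × (1−0.001700) × (1−0.42) = 0.638695
Rounded to 4 decimal places: P(Robot arm uncommanded motion) ≈ 0.6387.

0.6387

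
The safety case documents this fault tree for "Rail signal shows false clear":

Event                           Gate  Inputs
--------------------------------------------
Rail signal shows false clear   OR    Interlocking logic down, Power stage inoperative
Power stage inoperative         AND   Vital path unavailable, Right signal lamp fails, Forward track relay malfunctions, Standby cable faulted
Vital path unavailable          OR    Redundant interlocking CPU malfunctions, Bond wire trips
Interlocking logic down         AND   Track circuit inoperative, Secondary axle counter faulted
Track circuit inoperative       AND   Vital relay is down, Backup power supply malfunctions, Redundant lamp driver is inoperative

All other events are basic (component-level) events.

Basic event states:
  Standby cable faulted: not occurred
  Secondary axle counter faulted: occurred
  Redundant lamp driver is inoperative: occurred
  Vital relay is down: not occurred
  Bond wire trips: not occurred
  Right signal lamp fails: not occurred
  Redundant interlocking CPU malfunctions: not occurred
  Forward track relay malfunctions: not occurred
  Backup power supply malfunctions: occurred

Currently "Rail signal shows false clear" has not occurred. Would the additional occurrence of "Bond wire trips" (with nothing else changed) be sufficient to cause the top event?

No

Counterfactual: set "Bond wire trips" to occurred.
Track circuit inoperative [AND]: Vital relay is down=not, Backup power supply malfunctions=occurs, Redundant lamp driver is inoperative=occurs → not all inputs occur → does not occur.
Interlocking logic down [AND]: Track circuit inoperative=not, Secondary axle counter faulted=occurs → not all inputs occur → does not occur.
Vital path unavailable [OR]: Redundant interlocking CPU malfunctions=not, Bond wire trips=occurs → at least one input occurs → occurs.
Power stage inoperative [AND]: Vital path unavailable=occurs, Right signal lamp fails=not, Forward track relay malfunctions=not, Standby cable faulted=not → not all inputs occur → does not occur.
Rail signal shows false clear [OR]: Interlocking logic down=not, Power stage inoperative=not → no input occurs → does not occur.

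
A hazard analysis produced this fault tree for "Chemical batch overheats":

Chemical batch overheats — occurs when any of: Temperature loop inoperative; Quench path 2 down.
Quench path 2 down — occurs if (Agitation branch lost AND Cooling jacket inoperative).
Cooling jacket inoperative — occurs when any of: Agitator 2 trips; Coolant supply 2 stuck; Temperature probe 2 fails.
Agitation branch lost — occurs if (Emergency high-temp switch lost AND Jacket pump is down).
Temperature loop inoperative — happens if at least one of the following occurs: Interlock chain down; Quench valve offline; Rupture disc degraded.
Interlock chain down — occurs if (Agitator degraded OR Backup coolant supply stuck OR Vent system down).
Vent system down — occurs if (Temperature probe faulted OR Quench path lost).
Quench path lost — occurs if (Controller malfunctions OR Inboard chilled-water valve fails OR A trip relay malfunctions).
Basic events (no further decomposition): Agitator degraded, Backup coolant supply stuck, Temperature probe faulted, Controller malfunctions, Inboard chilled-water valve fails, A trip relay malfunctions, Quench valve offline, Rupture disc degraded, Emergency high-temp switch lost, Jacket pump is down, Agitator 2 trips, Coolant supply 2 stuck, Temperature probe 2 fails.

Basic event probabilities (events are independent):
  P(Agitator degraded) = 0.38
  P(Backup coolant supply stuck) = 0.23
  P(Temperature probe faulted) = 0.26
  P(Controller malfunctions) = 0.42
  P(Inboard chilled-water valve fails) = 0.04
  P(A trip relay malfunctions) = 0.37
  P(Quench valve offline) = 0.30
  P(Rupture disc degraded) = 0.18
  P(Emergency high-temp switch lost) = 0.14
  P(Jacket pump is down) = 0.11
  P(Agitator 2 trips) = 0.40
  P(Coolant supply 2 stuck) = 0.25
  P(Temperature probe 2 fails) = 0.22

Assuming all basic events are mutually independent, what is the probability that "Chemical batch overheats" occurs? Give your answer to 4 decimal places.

P(Quench path lost) [OR] = 1 − (1−0.42) × (1−0.04) × (1−0.37) = 0.649216
P(Vent system down) [OR] = 1 − (1−0.26) × (1−0.649216) = 0.740420
P(Interlock chain down) [OR] = 1 − (1−0.38) × (1−0.23) × (1−0.740420) = 0.876077
P(Temperature loop inoperative) [OR] = 1 − (1−0.876077) × (1−0.30) × (1−0.18) = 0.928868
P(Agitation branch lost) [AND] = 0.14 × 0.11 = 0.015400
P(Cooling jacket inoperative) [OR] = 1 − (1−0.40) × (1−0.25) × (1−0.22) = 0.649000
P(Quench path 2 down) [AND] = 0.015400 × 0.649000 = 0.009995
P(Chemical batch overheats) [OR] = 1 − (1−0.928868) × (1−0.009995) = 0.929579
Rounded to 4 decimal places: P(Chemical batch overheats) ≈ 0.9296.

0.9296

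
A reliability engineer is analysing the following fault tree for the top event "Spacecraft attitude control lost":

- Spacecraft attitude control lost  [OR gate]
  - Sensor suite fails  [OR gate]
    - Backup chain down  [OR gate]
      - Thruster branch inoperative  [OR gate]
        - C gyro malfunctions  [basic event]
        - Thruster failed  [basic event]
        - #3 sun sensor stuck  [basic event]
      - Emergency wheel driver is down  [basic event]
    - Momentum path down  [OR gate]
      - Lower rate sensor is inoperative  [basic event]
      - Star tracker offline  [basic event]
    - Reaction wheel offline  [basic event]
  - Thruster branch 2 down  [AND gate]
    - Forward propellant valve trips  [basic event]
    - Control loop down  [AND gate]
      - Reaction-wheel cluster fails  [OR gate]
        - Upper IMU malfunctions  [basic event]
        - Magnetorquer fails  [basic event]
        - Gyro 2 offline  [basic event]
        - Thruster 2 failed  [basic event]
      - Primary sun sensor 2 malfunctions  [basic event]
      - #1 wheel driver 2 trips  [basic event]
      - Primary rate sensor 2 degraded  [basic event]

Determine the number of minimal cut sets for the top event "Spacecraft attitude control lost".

Thruster branch inoperative [OR]: union of children's cut sets → 3 cut set(s).
Backup chain down [OR]: union of children's cut sets → 4 cut set(s).
Momentum path down [OR]: union of children's cut sets → 2 cut set(s).
Sensor suite fails [OR]: union of children's cut sets → 7 cut set(s).
Reaction-wheel cluster fails [OR]: union of children's cut sets → 4 cut set(s).
Control loop down [AND]: one cut set from each child combined → 4 × 1 × 1 × 1 = 4 cut set(s).
Thruster branch 2 down [AND]: one cut set from each child combined → 1 × 4 = 4 cut set(s).
Spacecraft attitude control lost [OR]: union of children's cut sets → 11 cut set(s).

11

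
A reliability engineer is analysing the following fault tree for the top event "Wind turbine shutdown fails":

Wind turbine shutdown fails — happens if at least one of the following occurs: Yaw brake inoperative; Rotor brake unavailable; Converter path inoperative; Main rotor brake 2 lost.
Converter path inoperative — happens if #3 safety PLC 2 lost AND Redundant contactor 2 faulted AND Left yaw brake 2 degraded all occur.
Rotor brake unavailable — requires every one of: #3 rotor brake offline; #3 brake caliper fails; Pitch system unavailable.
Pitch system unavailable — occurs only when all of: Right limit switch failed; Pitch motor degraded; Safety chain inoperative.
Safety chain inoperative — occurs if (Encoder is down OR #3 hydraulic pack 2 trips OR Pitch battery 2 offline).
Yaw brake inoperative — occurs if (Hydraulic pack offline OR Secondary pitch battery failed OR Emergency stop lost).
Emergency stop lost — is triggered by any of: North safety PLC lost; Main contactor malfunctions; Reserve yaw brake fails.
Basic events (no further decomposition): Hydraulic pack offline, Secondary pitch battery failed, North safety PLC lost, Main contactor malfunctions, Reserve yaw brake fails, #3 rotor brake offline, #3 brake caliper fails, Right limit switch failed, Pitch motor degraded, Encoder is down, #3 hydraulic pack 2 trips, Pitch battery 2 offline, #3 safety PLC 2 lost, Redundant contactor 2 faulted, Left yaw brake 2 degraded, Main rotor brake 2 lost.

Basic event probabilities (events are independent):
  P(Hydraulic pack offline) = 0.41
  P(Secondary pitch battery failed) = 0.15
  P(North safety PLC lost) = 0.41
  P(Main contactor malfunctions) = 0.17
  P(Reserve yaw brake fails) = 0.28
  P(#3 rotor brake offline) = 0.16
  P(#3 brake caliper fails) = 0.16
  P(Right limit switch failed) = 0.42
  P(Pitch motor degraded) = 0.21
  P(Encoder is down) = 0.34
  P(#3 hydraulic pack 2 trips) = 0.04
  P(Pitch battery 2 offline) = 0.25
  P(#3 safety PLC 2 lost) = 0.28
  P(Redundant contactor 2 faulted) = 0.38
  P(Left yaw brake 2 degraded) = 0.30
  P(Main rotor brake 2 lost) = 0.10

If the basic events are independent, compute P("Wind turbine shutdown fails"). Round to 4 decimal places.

P(Emergency stop lost) [OR] = 1 − (1−0.41) × (1−0.17) × (1−0.28) = 0.647416
P(Yaw brake inoperative) [OR] = 1 − (1−0.41) × (1−0.15) × (1−0.647416) = 0.823179
P(Safety chain inoperative) [OR] = 1 − (1−0.34) × (1−0.04) × (1−0.25) = 0.524800
P(Pitch system unavailable) [AND] = 0.42 × 0.21 × 0.524800 = 0.046287
P(Rotor brake unavailable) [AND] = 0.16 × 0.16 × 0.046287 = 0.001185
P(Converter path inoperative) [AND] = 0.28 × 0.38 × 0.30 = 0.031920
P(Wind turbine shutdown fails) [OR] = 1 − (1−0.823179) × (1−0.001185) × (1−0.031920) × (1−0.10) = 0.846123
Rounded to 4 decimal places: P(Wind turbine shutdown fails) ≈ 0.8461.

0.8461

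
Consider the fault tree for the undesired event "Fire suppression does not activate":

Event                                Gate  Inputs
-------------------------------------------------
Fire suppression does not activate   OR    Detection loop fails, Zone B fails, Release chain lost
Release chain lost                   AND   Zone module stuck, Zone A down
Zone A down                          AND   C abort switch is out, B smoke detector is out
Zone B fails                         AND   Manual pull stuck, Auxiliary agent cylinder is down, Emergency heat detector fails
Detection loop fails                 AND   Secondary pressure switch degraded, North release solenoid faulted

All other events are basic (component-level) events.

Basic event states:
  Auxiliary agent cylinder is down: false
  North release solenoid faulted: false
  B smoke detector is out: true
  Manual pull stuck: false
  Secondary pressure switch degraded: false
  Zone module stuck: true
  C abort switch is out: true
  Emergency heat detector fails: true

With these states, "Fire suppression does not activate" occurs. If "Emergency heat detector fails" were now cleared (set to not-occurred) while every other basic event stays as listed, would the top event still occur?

Yes

Counterfactual: set "Emergency heat detector fails" to not occurred.
Detection loop fails [AND]: Secondary pressure switch degraded=not, North release solenoid faulted=not → not all inputs occur → does not occur.
Zone B fails [AND]: Manual pull stuck=not, Auxiliary agent cylinder is down=not, Emergency heat detector fails=not → not all inputs occur → does not occur.
Zone A down [AND]: C abort switch is out=occurs, B smoke detector is out=occurs → all inputs occur → occurs.
Release chain lost [AND]: Zone module stuck=occurs, Zone A down=occurs → all inputs occur → occurs.
Fire suppression does not activate [OR]: Detection loop fails=not, Zone B fails=not, Release chain lost=occurs → at least one input occurs → occurs.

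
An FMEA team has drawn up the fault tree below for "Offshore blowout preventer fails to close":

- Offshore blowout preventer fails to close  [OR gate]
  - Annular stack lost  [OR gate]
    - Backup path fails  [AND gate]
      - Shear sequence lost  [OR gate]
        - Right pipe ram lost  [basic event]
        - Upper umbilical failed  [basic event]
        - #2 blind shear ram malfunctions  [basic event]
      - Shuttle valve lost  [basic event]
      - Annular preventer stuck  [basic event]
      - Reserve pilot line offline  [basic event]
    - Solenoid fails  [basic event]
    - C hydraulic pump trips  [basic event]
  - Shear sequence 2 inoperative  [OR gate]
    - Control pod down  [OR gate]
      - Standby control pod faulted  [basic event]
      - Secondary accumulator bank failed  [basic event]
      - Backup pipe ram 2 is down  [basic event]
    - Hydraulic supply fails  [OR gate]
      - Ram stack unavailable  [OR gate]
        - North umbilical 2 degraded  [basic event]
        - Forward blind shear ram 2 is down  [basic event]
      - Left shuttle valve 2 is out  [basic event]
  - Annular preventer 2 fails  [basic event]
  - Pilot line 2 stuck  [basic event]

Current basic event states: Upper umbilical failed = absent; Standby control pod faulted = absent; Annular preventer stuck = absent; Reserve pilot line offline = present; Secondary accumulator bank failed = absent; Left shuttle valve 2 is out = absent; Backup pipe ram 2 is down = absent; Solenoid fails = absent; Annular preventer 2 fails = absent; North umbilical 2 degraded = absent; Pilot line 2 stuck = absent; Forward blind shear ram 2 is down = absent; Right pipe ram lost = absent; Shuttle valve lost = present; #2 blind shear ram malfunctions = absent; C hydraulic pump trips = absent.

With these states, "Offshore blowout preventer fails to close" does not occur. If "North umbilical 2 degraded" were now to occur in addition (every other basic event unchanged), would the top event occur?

Counterfactual: set "North umbilical 2 degraded" to occurred.
Shear sequence lost [OR]: Right pipe ram lost=not, Upper umbilical failed=not, #2 blind shear ram malfunctions=not → no input occurs → does not occur.
Backup path fails [AND]: Shear sequence lost=not, Shuttle valve lost=occurs, Annular preventer stuck=not, Reserve pilot line offline=occurs → not all inputs occur → does not occur.
Annular stack lost [OR]: Backup path fails=not, Solenoid fails=not, C hydraulic pump trips=not → no input occurs → does not occur.
Control pod down [OR]: Standby control pod faulted=not, Secondary accumulator bank failed=not, Backup pipe ram 2 is down=not → no input occurs → does not occur.
Ram stack unavailable [OR]: North umbilical 2 degraded=occurs, Forward blind shear ram 2 is down=not → at least one input occurs → occurs.
Hydraulic supply fails [OR]: Ram stack unavailable=occurs, Left shuttle valve 2 is out=not → at least one input occurs → occurs.
Shear sequence 2 inoperative [OR]: Control pod down=not, Hydraulic supply fails=occurs → at least one input occurs → occurs.
Offshore blowout preventer fails to close [OR]: Annular stack lost=not, Shear sequence 2 inoperative=occurs, Annular preventer 2 fails=not, Pilot line 2 stuck=not → at least one input occurs → occurs.

Yes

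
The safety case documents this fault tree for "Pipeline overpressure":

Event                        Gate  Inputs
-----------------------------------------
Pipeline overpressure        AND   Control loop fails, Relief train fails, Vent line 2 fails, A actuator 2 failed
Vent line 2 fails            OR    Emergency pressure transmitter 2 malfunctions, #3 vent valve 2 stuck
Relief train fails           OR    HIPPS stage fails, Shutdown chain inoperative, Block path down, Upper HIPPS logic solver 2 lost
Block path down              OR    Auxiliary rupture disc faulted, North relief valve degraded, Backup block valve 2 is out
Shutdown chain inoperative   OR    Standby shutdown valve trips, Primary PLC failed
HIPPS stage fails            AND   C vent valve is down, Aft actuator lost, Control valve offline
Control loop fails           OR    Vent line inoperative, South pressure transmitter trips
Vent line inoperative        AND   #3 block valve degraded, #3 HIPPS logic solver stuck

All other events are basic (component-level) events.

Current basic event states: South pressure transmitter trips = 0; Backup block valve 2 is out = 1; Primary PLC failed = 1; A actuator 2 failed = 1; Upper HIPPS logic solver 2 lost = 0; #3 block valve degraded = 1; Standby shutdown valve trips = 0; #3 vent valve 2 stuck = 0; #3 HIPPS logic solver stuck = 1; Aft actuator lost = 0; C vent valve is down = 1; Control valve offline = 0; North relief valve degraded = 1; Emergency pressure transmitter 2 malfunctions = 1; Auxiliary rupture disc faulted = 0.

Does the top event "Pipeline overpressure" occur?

Vent line inoperative [AND]: #3 block valve degraded=occurs, #3 HIPPS logic solver stuck=occurs → all inputs occur → occurs.
Control loop fails [OR]: Vent line inoperative=occurs, South pressure transmitter trips=not → at least one input occurs → occurs.
HIPPS stage fails [AND]: C vent valve is down=occurs, Aft actuator lost=not, Control valve offline=not → not all inputs occur → does not occur.
Shutdown chain inoperative [OR]: Standby shutdown valve trips=not, Primary PLC failed=occurs → at least one input occurs → occurs.
Block path down [OR]: Auxiliary rupture disc faulted=not, North relief valve degraded=occurs, Backup block valve 2 is out=occurs → at least one input occurs → occurs.
Relief train fails [OR]: HIPPS stage fails=not, Shutdown chain inoperative=occurs, Block path down=occurs, Upper HIPPS logic solver 2 lost=not → at least one input occurs → occurs.
Vent line 2 fails [OR]: Emergency pressure transmitter 2 malfunctions=occurs, #3 vent valve 2 stuck=not → at least one input occurs → occurs.
Pipeline overpressure [AND]: Control loop fails=occurs, Relief train fails=occurs, Vent line 2 fails=occurs, A actuator 2 failed=occurs → all inputs occur → occurs.

Yes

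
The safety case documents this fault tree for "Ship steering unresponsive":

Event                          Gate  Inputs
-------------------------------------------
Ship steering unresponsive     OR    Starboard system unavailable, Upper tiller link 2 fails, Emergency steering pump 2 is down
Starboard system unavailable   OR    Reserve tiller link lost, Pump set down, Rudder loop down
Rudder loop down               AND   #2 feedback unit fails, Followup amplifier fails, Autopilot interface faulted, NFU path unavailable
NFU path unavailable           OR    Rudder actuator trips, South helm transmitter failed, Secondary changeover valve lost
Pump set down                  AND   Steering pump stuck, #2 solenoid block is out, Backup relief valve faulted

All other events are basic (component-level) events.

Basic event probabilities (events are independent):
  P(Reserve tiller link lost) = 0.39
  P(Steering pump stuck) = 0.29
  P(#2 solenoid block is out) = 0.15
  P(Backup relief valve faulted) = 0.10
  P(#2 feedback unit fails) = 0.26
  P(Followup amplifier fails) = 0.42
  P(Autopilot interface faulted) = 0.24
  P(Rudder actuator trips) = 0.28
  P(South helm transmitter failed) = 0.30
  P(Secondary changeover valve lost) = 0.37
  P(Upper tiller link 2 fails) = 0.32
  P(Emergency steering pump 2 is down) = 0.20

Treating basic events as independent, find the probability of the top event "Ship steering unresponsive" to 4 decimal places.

0.6755

P(Pump set down) [AND] = 0.29 × 0.15 × 0.10 = 0.004350
P(NFU path unavailable) [OR] = 1 − (1−0.28) × (1−0.30) × (1−0.37) = 0.682480
P(Rudder loop down) [AND] = 0.26 × 0.42 × 0.24 × 0.682480 = 0.017886
P(Starboard system unavailable) [OR] = 1 − (1−0.39) × (1−0.004350) × (1−0.017886) = 0.403516
P(Ship steering unresponsive) [OR] = 1 − (1−0.403516) × (1−0.32) × (1−0.20) = 0.675513
Rounded to 4 decimal places: P(Ship steering unresponsive) ≈ 0.6755.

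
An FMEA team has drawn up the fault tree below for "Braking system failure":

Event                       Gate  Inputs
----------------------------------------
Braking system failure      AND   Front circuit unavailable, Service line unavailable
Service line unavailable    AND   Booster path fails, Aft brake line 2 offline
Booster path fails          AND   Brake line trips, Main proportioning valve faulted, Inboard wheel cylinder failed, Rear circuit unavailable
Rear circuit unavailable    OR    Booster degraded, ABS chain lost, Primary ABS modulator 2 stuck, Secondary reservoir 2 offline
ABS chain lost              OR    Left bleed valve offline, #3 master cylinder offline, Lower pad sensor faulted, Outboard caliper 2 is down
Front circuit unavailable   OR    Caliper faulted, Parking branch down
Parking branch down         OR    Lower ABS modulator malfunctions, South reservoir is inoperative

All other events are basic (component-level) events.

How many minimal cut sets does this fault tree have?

21

Parking branch down [OR]: union of children's cut sets → 2 cut set(s).
Front circuit unavailable [OR]: union of children's cut sets → 3 cut set(s).
ABS chain lost [OR]: union of children's cut sets → 4 cut set(s).
Rear circuit unavailable [OR]: union of children's cut sets → 7 cut set(s).
Booster path fails [AND]: one cut set from each child combined → 1 × 1 × 1 × 7 = 7 cut set(s).
Service line unavailable [AND]: one cut set from each child combined → 7 × 1 = 7 cut set(s).
Braking system failure [AND]: one cut set from each child combined → 3 × 7 = 21 cut set(s).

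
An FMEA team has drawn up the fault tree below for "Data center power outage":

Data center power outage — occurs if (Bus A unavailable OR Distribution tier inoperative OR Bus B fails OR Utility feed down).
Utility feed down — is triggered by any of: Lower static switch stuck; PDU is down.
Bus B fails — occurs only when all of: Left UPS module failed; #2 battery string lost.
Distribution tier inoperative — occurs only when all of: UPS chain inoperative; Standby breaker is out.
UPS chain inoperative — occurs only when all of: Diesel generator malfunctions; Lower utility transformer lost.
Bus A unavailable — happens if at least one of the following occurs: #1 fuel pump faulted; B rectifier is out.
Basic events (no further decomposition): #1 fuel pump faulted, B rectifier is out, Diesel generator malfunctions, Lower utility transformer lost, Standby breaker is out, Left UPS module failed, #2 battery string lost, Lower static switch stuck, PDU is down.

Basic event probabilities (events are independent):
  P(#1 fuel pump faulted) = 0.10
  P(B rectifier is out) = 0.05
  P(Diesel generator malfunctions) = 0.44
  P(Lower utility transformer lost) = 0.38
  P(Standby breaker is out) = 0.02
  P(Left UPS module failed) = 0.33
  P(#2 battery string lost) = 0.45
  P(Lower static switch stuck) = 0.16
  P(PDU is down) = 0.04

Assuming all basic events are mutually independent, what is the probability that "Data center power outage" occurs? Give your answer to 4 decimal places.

P(Bus A unavailable) [OR] = 1 − (1−0.10) × (1−0.05) = 0.145000
P(UPS chain inoperative) [AND] = 0.44 × 0.38 = 0.167200
P(Distribution tier inoperative) [AND] = 0.167200 × 0.02 = 0.003344
P(Bus B fails) [AND] = 0.33 × 0.45 = 0.148500
P(Utility feed down) [OR] = 1 − (1−0.16) × (1−0.04) = 0.193600
P(Data center power outage) [OR] = 1 − (1−0.145000) × (1−0.003344) × (1−0.148500) × (1−0.193600) = 0.414878
Rounded to 4 decimal places: P(Data center power outage) ≈ 0.4149.

0.4149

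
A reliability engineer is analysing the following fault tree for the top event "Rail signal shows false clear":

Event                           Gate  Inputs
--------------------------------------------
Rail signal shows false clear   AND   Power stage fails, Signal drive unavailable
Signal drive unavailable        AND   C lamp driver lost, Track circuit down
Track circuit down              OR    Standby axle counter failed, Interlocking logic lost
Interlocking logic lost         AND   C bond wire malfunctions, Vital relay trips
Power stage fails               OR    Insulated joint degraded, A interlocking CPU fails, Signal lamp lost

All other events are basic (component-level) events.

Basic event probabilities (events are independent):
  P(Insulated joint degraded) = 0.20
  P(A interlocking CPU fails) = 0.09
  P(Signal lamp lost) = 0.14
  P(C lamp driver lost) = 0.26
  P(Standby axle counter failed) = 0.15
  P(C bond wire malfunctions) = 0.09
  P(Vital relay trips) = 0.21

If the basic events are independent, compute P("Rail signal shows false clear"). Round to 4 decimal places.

0.0161

P(Power stage fails) [OR] = 1 − (1−0.20) × (1−0.09) × (1−0.14) = 0.373920
P(Interlocking logic lost) [AND] = 0.09 × 0.21 = 0.018900
P(Track circuit down) [OR] = 1 − (1−0.15) × (1−0.018900) = 0.166065
P(Signal drive unavailable) [AND] = 0.26 × 0.166065 = 0.043177
P(Rail signal shows false clear) [AND] = 0.373920 × 0.043177 = 0.016145
Rounded to 4 decimal places: P(Rail signal shows false clear) ≈ 0.0161.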